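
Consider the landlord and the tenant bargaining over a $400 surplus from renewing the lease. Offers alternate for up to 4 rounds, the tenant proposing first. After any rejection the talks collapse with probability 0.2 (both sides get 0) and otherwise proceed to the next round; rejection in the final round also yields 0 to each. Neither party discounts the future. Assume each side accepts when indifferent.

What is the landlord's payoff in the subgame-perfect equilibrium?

268.8

Round 4 (the landlord proposes): rejection yields 0 for the tenant; the landlord offers 0 and keeps 400.
Round 3 (the tenant proposes): rejecting gives the landlord an expected 0.8 × 400 = 320; the tenant offers that and keeps 80.
Round 2 (the landlord proposes): rejecting gives the tenant an expected 0.8 × 80 = 64; the landlord offers that and keeps 336.
Round 1 (the tenant proposes): rejecting gives the landlord an expected 0.8 × 336 = 268.8; the tenant offers that and keeps 131.2.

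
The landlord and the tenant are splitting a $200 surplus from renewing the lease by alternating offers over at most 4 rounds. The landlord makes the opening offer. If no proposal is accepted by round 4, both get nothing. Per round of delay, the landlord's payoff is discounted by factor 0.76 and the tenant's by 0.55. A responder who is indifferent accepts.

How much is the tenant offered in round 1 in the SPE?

By backward induction:
Round 4 (the tenant proposes): the landlord will accept anything ≥ 0, so the tenant offers 0 and keeps 200.
Round 3 (the landlord proposes): the tenant can get 200 next round, worth 0.55 × 200 = 110 now. The landlord offers 110 and keeps 200 − 110 = 90.
Round 2 (the tenant proposes): the landlord can get 90 next round, worth 0.76 × 90 = 68.4 now. The tenant offers 68.4 and keeps 200 − 68.4 = 131.6.
Round 1 (the landlord proposes): the tenant can get 131.6 next round, worth 0.55 × 131.6 = 72.38 now; the landlord offers that and keeps 127.62.

72.38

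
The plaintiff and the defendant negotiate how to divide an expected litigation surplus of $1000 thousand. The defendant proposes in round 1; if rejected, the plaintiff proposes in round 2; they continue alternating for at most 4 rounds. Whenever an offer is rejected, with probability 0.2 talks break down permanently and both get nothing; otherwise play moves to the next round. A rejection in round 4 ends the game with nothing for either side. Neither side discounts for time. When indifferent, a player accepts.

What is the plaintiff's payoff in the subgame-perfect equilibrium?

Round 4 (the plaintiff proposes): the defendant will accept anything ≥ 0, so the plaintiff offers 0 and keeps 1000.
Round 3 (the defendant proposes): rejecting gives the plaintiff an expected 0.8 × 1000 = 800, so the defendant offers 800, keeping 200.
Round 2 (the plaintiff proposes): rejecting gives the defendant an expected 0.8 × 200 = 160. The plaintiff offers 160 and keeps 1000 − 160 = 840.
Round 1 (the defendant proposes): rejecting gives the plaintiff an expected 0.8 × 840 = 672, so the defendant offers 672, keeping 328.

672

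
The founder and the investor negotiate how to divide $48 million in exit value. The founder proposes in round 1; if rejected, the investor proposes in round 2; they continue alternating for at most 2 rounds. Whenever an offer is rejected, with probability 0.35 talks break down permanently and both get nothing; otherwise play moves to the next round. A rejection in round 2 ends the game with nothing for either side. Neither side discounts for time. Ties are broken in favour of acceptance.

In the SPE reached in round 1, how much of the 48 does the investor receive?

31.2

By backward induction:
Round 2 (the investor proposes): the founder will accept anything ≥ 0, so the investor offers 0 and keeps 48.
Round 1 (the founder proposes): rejecting gives the investor an expected 0.65 × 48 = 31.2; the founder offers that and keeps 16.8.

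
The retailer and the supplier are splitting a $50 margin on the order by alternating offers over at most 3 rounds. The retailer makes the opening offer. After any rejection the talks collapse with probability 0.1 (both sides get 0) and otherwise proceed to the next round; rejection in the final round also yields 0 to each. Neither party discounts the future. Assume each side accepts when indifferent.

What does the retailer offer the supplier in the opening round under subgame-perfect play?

Round 3 (the retailer proposes): rejection yields 0 for the supplier; the retailer offers 0 and keeps 50.
Round 2 (the supplier proposes): rejecting gives the retailer an expected 0.9 × 50 = 45, so the supplier offers 45, keeping 5.
Round 1 (the retailer proposes): rejecting gives the supplier an expected 0.9 × 5 = 4.5, so the retailer offers 4.5, keeping 45.5.

4.5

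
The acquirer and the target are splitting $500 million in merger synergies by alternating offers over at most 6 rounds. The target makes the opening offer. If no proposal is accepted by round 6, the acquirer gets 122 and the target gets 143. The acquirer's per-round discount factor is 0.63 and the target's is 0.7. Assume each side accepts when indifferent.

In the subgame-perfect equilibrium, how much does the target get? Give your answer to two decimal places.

Round 6 (the acquirer proposes): the target gets 143 if talks fail, so the acquirer offers 143 and keeps 357.
Round 5 (the target proposes): the acquirer can get 357 next round, worth 0.63 × 357 = 224.91 now, so the target offers 224.91, keeping 275.09.
Round 4 (the acquirer proposes): the target can get 275.09 next round, worth 0.7 × 275.09 = 192.563 now; the acquirer offers that and keeps 307.437.
Round 3 (the target proposes): the acquirer can get 307.437 next round, worth 0.63 × 307.437 = 193.68531 now; the target offers that and keeps 306.31469.
Round 2 (the acquirer proposes): the target can get 306.31469 next round, worth 0.7 × 306.31469 = 214.420283 now, so the acquirer offers 214.420283, keeping 285.579717.
Round 1 (the target proposes): the acquirer can get 285.579717 next round, worth 0.63 × 285.579717 = 179.91522171 now; the target offers that and keeps 320.08477829.

320.08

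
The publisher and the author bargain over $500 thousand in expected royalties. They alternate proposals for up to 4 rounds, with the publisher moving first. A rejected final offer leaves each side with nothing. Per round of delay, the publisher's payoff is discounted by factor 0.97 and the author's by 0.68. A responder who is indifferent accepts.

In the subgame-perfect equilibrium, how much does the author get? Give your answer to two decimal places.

234.46

By backward induction:
Round 4 (the author proposes): the publisher will accept anything ≥ 0, so the author offers 0 and keeps 500.
Round 3 (the publisher proposes): the author can get 500 next round, worth 0.68 × 500 = 340 now. The publisher offers 340 and keeps 500 − 340 = 160.
Round 2 (the author proposes): the publisher can get 160 next round, worth 0.97 × 160 = 155.2 now; the author offers that and keeps 344.8.
Round 1 (the publisher proposes): the author can get 344.8 next round, worth 0.68 × 344.8 = 234.464 now, so the publisher offers 234.464, keeping 265.536.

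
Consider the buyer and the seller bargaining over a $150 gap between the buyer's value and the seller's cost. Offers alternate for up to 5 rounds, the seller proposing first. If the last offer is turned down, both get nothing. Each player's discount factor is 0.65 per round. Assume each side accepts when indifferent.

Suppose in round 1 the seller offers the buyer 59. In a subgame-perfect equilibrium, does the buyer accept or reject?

Round 5 (the seller proposes): the buyer will accept anything ≥ 0, so the seller offers 0 and keeps 150.
Round 4 (the buyer proposes): the seller can get 150 next round, worth 0.65 × 150 = 97.5 now. The buyer offers 97.5 and keeps 150 − 97.5 = 52.5.
Round 3 (the seller proposes): the buyer can get 52.5 next round, worth 0.65 × 52.5 = 34.125 now. The seller offers 34.125 and keeps 150 − 34.125 = 115.875.
Round 2 (the buyer proposes): the seller can get 115.875 next round, worth 0.65 × 115.875 = 75.31875 now. The buyer offers 75.31875 and keeps 150 − 75.31875 = 74.68125.
So by rejecting in round 1, the buyer gets 74.68125 next round, worth 0.65 × 74.68125 = 48.5428125 now.
Offer 59 ≥ 48.5428125, so the buyer accepts.

Accept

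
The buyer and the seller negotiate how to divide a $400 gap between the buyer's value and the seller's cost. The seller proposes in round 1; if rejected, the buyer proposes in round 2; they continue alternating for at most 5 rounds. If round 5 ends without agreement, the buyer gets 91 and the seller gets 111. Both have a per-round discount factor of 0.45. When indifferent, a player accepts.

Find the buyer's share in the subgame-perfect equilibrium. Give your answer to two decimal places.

Solve by backward induction from round 5.
Round 5 (the seller proposes): the buyer gets 91 if talks fail, so the seller offers 91 and keeps 309.
Round 4 (the buyer proposes): the seller can get 309 next round, worth 0.45 × 309 = 139.05 now. The buyer offers 139.05 and keeps 400 − 139.05 = 260.95.
Round 3 (the seller proposes): the buyer can get 260.95 next round, worth 0.45 × 260.95 = 117.4275 now; the seller offers that and keeps 282.5725.
Round 2 (the buyer proposes): the seller can get 282.5725 next round, worth 0.45 × 282.5725 = 127.157625 now; the buyer offers that and keeps 272.842375.
Round 1 (the seller proposes): the buyer can get 272.842375 next round, worth 0.45 × 272.842375 = 122.77906875 now. The seller offers 122.77906875 and keeps 400 − 122.77906875 = 277.22093125.

122.78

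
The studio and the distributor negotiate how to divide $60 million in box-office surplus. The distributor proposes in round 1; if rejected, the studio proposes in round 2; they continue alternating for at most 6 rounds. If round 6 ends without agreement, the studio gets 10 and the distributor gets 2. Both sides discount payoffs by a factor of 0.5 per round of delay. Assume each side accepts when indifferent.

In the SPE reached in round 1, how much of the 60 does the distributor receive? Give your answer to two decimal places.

39.44

Round 6 (the studio proposes): the distributor gets 2 if talks fail, so the studio offers 2 and keeps 58.
Round 5 (the distributor proposes): the studio can get 58 next round, worth 0.5 × 58 = 29 now. The distributor offers 29 and keeps 60 − 29 = 31.
Round 4 (the studio proposes): the distributor can get 31 next round, worth 0.5 × 31 = 15.5 now, so the studio offers 15.5, keeping 44.5.
Round 3 (the distributor proposes): the studio can get 44.5 next round, worth 0.5 × 44.5 = 22.25 now. The distributor offers 22.25 and keeps 60 − 22.25 = 37.75.
Round 2 (the studio proposes): the distributor can get 37.75 next round, worth 0.5 × 37.75 = 18.875 now, so the studio offers 18.875, keeping 41.125.
Round 1 (the distributor proposes): the studio can get 41.125 next round, worth 0.5 × 41.125 = 20.5625 now; the distributor offers that and keeps 39.4375.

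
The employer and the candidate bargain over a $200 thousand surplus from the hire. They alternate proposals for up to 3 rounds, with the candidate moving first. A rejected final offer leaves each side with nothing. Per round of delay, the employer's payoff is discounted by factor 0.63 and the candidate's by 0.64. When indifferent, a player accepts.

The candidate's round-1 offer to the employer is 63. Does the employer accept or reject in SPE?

Accept

Round 3 (the candidate proposes): rejection yields 0 for the employer; the candidate offers 0 and keeps 200.
Round 2 (the employer proposes): the candidate can get 200 next round, worth 0.64 × 200 = 128 now. The employer offers 128 and keeps 200 − 128 = 72.
So by rejecting in round 1, the employer gets 72 next round, worth 0.63 × 72 = 45.36 now.
Offer 63 ≥ 45.36, so the employer accepts.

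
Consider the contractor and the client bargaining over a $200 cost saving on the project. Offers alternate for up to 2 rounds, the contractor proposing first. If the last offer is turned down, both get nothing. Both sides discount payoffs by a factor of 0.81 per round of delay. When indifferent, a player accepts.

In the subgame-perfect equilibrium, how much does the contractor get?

Round 2 (the client proposes): rejection yields 0 for the contractor; the client offers 0 and keeps 200.
Round 1 (the contractor proposes): the client can get 200 next round, worth 0.81 × 200 = 162 now, so the contractor offers 162, keeping 38.

38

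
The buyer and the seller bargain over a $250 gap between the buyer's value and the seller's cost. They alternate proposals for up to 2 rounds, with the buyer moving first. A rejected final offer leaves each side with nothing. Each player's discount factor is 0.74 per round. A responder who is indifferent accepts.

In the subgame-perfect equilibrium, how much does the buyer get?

Work backward from the last round.
Round 2 (the seller proposes): rejection yields 0 for the buyer; the seller offers 0 and keeps 250.
Round 1 (the buyer proposes): the seller can get 250 next round, worth 0.74 × 250 = 185 now. The buyer offers 185 and keeps 250 − 185 = 65.

65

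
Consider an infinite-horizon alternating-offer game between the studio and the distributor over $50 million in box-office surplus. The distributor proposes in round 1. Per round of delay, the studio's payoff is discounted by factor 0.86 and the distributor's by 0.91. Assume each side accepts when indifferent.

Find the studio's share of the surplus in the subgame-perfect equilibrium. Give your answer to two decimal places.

17.80

Let x be the distributor's share when the distributor proposes and y be the studio's share when the studio proposes.
The studio accepts iff offered ≥ 0.86·y, so x = 50 − 0.86y. Symmetrically y = 50 − 0.91x.
Substituting: x = 50 − 0.86(50 − 0.91x), giving x(1 − 0.91·0.86) = 50(1 − 0.86).
So x = 50 × 0.14 / 0.2174 ≈ 32.1987, and the studio receives 50 − x ≈ 17.8013.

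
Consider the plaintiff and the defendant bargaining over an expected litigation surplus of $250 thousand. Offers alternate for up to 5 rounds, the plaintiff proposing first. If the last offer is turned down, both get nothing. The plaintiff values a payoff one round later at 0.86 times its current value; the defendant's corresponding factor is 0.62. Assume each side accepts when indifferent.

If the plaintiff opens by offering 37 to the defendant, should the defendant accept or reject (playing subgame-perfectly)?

Round 5 (the plaintiff proposes): rejection yields 0 for the defendant; the plaintiff offers 0 and keeps 250.
Round 4 (the defendant proposes): the plaintiff can get 250 next round, worth 0.86 × 250 = 215 now, so the defendant offers 215, keeping 35.
Round 3 (the plaintiff proposes): the defendant can get 35 next round, worth 0.62 × 35 = 21.7 now, so the plaintiff offers 21.7, keeping 228.3.
Round 2 (the defendant proposes): the plaintiff can get 228.3 next round, worth 0.86 × 228.3 = 196.338 now, so the defendant offers 196.338, keeping 53.662.
So by rejecting in round 1, the defendant gets 53.662 next round, worth 0.62 × 53.662 = 33.27044 now.
Offer 37 ≥ 33.27044, so the defendant accepts.

Accept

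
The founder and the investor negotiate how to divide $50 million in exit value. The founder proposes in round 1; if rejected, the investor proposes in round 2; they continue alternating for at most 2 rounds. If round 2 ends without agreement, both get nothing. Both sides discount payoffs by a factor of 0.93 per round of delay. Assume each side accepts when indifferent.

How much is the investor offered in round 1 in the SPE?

Round 2 (the investor proposes): rejection yields 0 for the founder; the investor offers 0 and keeps 50.
Round 1 (the founder proposes): the investor can get 50 next round, worth 0.93 × 50 = 46.5 now. The founder offers 46.5 and keeps 50 − 46.5 = 3.5.

46.5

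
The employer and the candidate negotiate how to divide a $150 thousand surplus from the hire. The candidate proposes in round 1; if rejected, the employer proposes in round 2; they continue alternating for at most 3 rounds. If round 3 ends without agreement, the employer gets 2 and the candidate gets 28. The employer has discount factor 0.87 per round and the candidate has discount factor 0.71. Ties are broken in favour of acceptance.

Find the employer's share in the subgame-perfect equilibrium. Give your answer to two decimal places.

By backward induction:
Round 3 (the candidate proposes): the employer gets 2 if talks fail, so the candidate offers 2 and keeps 148.
Round 2 (the employer proposes): the candidate can get 148 next round, worth 0.71 × 148 = 105.08 now, so the employer offers 105.08, keeping 44.92.
Round 1 (the candidate proposes): the employer can get 44.92 next round, worth 0.87 × 44.92 = 39.0804 now, so the candidate offers 39.0804, keeping 110.9196.

39.08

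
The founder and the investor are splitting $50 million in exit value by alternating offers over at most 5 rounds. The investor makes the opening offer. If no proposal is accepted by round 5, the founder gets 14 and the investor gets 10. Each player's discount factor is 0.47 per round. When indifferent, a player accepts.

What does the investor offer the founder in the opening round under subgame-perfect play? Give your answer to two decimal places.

Solve by backward induction from round 5.
Round 5 (the investor proposes): the founder gets 14 if talks fail, so the investor offers 14 and keeps 36.
Round 4 (the founder proposes): the investor can get 36 next round, worth 0.47 × 36 = 16.92 now, so the founder offers 16.92, keeping 33.08.
Round 3 (the investor proposes): the founder can get 33.08 next round, worth 0.47 × 33.08 = 15.5476 now; the investor offers that and keeps 34.4524.
Round 2 (the founder proposes): the investor can get 34.4524 next round, worth 0.47 × 34.4524 = 16.192628 now; the founder offers that and keeps 33.807372.
Round 1 (the investor proposes): the founder can get 33.807372 next round, worth 0.47 × 33.807372 = 15.88946484 now. The investor offers 15.88946484 and keeps 50 − 15.88946484 = 34.11053516.

15.89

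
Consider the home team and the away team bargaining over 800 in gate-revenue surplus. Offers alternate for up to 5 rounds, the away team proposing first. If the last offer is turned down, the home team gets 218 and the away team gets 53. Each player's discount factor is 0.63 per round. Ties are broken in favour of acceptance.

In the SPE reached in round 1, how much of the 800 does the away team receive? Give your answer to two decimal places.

Round 5 (the away team proposes): the home team gets 218 if talks fail, so the away team offers 218 and keeps 582.
Round 4 (the home team proposes): the away team can get 582 next round, worth 0.63 × 582 = 366.66 now. The home team offers 366.66 and keeps 800 − 366.66 = 433.34.
Round 3 (the away team proposes): the home team can get 433.34 next round, worth 0.63 × 433.34 = 273.0042 now. The away team offers 273.0042 and keeps 800 − 273.0042 = 526.9958.
Round 2 (the home team proposes): the away team can get 526.9958 next round, worth 0.63 × 526.9958 = 332.007354 now, so the home team offers 332.007354, keeping 467.992646.
Round 1 (the away team proposes): the home team can get 467.992646 next round, worth 0.63 × 467.992646 = 294.83536698 now; the away team offers that and keeps 505.16463302.

505.16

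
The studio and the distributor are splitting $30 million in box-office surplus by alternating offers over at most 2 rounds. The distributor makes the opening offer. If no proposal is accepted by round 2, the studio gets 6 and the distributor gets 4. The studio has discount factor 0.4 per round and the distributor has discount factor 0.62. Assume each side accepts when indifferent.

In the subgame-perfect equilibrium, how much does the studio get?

10.4

Round 2 (the studio proposes): the distributor gets 4 if talks fail, so the studio offers 4 and keeps 26.
Round 1 (the distributor proposes): the studio can get 26 next round, worth 0.4 × 26 = 10.4 now; the distributor offers that and keeps 19.6.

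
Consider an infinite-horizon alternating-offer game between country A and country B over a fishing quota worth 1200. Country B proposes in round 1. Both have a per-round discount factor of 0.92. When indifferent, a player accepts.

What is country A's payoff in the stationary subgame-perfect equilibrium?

Let x be country B's share when country B proposes and y be country A's share when country A proposes.
Country A accepts iff offered ≥ 0.92·y, so x = 1200 − 0.92y. Symmetrically y = 1200 − 0.92x.
Substituting: x = 1200 − 0.92(1200 − 0.92x), giving x(1 − 0.92·0.92) = 1200(1 − 0.92).
So x = 1200 × 0.08 / 0.1536 = 625, and country A receives 1200 − x = 575.

575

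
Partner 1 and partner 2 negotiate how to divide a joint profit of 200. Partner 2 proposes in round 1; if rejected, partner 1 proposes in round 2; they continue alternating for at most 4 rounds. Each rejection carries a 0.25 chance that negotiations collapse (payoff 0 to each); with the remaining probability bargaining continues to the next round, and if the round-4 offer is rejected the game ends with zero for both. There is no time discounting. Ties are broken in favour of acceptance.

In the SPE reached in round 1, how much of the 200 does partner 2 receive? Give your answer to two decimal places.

Round 4 (partner 1 proposes): rejection yields 0 for partner 2; partner 1 offers 0 and keeps 200.
Round 3 (partner 2 proposes): rejecting gives partner 1 an expected 0.75 × 200 = 150. Partner 2 offers 150 and keeps 200 − 150 = 50.
Round 2 (partner 1 proposes): rejecting gives partner 2 an expected 0.75 × 50 = 37.5; partner 1 offers that and keeps 162.5.
Round 1 (partner 2 proposes): rejecting gives partner 1 an expected 0.75 × 162.5 = 121.875, so partner 2 offers 121.875, keeping 78.125.

78.13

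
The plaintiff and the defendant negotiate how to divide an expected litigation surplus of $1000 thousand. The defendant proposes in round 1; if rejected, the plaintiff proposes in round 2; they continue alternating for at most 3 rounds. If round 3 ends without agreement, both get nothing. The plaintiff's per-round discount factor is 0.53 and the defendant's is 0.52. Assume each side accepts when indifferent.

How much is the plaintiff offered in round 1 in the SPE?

Round 3 (the defendant proposes): the plaintiff will accept anything ≥ 0, so the defendant offers 0 and keeps 1000.
Round 2 (the plaintiff proposes): the defendant can get 1000 next round, worth 0.52 × 1000 = 520 now. The plaintiff offers 520 and keeps 1000 − 520 = 480.
Round 1 (the defendant proposes): the plaintiff can get 480 next round, worth 0.53 × 480 = 254.4 now. The defendant offers 254.4 and keeps 1000 − 254.4 = 745.6.

254.4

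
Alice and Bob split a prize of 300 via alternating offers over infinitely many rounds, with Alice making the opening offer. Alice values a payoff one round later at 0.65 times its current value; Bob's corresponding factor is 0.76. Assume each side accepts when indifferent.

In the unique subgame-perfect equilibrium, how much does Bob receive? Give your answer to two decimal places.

157.71

In a stationary SPE each proposer offers the other exactly their discounted continuation value.
If Alice keeps x when proposing and Bob keeps y when proposing, then x = 300 − 0.76y and y = 300 − 0.65x.
Solving: x = 300(1 − 0.76) / (1 − 0.65·0.76) = 72 / 0.506 ≈ 142.2925.
Bob gets 300 − 142.2925 ≈ 157.7075.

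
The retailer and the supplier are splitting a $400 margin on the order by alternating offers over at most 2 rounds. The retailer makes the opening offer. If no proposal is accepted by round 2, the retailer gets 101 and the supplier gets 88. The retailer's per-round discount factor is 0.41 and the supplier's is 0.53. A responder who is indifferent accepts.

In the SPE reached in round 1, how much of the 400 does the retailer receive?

241.53

Round 2 (the supplier proposes): the retailer gets 101 if talks fail, so the supplier offers 101 and keeps 299.
Round 1 (the retailer proposes): the supplier can get 299 next round, worth 0.53 × 299 = 158.47 now. The retailer offers 158.47 and keeps 400 − 158.47 = 241.53.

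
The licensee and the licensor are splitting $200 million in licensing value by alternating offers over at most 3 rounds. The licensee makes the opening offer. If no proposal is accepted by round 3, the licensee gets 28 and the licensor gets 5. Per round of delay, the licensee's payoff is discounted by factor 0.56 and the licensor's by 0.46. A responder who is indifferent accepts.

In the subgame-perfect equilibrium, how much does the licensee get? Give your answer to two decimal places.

158.23

Work backward from the last round.
Round 3 (the licensee proposes): the licensor gets 5 if talks fail, so the licensee offers 5 and keeps 195.
Round 2 (the licensor proposes): the licensee can get 195 next round, worth 0.56 × 195 = 109.2 now; the licensor offers that and keeps 90.8.
Round 1 (the licensee proposes): the licensor can get 90.8 next round, worth 0.46 × 90.8 = 41.768 now, so the licensee offers 41.768, keeping 158.232.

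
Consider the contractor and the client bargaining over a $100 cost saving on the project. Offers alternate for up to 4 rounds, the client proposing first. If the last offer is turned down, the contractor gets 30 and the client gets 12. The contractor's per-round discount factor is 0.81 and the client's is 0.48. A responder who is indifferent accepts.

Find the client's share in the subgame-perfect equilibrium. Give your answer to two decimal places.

30.17

Work backward from the last round.
Round 4 (the contractor proposes): the client gets 12 if talks fail, so the contractor offers 12 and keeps 88.
Round 3 (the client proposes): the contractor can get 88 next round, worth 0.81 × 88 = 71.28 now. The client offers 71.28 and keeps 100 − 71.28 = 28.72.
Round 2 (the contractor proposes): the client can get 28.72 next round, worth 0.48 × 28.72 = 13.7856 now; the contractor offers that and keeps 86.2144.
Round 1 (the client proposes): the contractor can get 86.2144 next round, worth 0.81 × 86.2144 = 69.833664 now, so the client offers 69.833664, keeping 30.166336.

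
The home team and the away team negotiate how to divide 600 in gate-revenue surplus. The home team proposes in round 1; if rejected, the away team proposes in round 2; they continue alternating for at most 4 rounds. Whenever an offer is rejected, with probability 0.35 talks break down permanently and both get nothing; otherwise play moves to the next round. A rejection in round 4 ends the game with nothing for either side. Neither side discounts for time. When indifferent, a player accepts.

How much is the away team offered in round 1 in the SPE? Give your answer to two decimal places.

By backward induction:
Round 4 (the away team proposes): rejection yields 0 for the home team; the away team offers 0 and keeps 600.
Round 3 (the home team proposes): rejecting gives the away team an expected 0.65 × 600 = 390, so the home team offers 390, keeping 210.
Round 2 (the away team proposes): rejecting gives the home team an expected 0.65 × 210 = 136.5; the away team offers that and keeps 463.5.
Round 1 (the home team proposes): rejecting gives the away team an expected 0.65 × 463.5 = 301.275; the home team offers that and keeps 298.725.

301.28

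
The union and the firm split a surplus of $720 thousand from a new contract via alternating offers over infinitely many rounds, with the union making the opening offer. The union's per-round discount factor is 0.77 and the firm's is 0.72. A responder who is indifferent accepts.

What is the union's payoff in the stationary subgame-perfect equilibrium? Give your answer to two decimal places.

452.42

Let x be the union's share when the union proposes and y be the firm's share when the firm proposes.
The firm accepts iff offered ≥ 0.72·y, so x = 720 − 0.72y. Symmetrically y = 720 − 0.77x.
Substituting: x = 720 − 0.72(720 − 0.77x), giving x(1 − 0.77·0.72) = 720(1 − 0.72).
So x = 720 × 0.28 / 0.4456 ≈ 452.4237, and the firm receives 720 − x ≈ 267.5763.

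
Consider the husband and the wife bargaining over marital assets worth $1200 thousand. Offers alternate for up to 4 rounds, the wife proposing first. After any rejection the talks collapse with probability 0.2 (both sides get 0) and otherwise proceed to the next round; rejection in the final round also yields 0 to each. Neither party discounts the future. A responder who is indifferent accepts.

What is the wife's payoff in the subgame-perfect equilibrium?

By backward induction:
Round 4 (the husband proposes): the wife will accept anything ≥ 0, so the husband offers 0 and keeps 1200.
Round 3 (the wife proposes): rejecting gives the husband an expected 0.8 × 1200 = 960, so the wife offers 960, keeping 240.
Round 2 (the husband proposes): rejecting gives the wife an expected 0.8 × 240 = 192, so the husband offers 192, keeping 1008.
Round 1 (the wife proposes): rejecting gives the husband an expected 0.8 × 1008 = 806.4. The wife offers 806.4 and keeps 1200 − 806.4 = 393.6.

393.6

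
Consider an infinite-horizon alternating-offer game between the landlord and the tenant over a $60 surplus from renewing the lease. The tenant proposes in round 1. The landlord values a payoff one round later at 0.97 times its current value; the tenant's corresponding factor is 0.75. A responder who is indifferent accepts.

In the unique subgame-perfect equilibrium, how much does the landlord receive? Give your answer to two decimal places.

53.39

When the tenant proposes, the landlord accepts any offer worth at least 0.97 times what the landlord would get by proposing next round; and vice versa.
This gives x = 60 − 0.97y and y = 60 − 0.75x, where x and y are each side's share when it proposes.
Hence (1 − 0.97·0.75)x = 60(1 − 0.97), i.e. 0.2725·x = 1.8.
x ≈ 6.6055; the landlord's share is 60 − x ≈ 53.3945.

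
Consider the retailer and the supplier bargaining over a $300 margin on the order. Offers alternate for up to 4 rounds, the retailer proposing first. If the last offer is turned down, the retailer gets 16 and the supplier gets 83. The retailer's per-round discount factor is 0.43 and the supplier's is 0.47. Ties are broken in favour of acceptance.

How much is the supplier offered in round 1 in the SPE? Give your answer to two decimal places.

Round 4 (the supplier proposes): the retailer gets 16 if talks fail, so the supplier offers 16 and keeps 284.
Round 3 (the retailer proposes): the supplier can get 284 next round, worth 0.47 × 284 = 133.48 now, so the retailer offers 133.48, keeping 166.52.
Round 2 (the supplier proposes): the retailer can get 166.52 next round, worth 0.43 × 166.52 = 71.6036 now. The supplier offers 71.6036 and keeps 300 − 71.6036 = 228.3964.
Round 1 (the retailer proposes): the supplier can get 228.3964 next round, worth 0.47 × 228.3964 = 107.346308 now, so the retailer offers 107.346308, keeping 192.653692.

107.35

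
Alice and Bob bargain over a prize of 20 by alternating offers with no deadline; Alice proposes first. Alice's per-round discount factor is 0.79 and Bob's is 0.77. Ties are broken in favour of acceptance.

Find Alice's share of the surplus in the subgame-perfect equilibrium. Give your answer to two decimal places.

11.74

When Alice proposes, Bob accepts any offer worth at least 0.77 times what Bob would get by proposing next round; and vice versa.
This gives x = 20 − 0.77y and y = 20 − 0.79x, where x and y are each side's share when it proposes.
Hence (1 − 0.77·0.79)x = 20(1 − 0.77), i.e. 0.3917·x = 4.6.
x ≈ 11.7437; Bob's share is 20 − x ≈ 8.2563.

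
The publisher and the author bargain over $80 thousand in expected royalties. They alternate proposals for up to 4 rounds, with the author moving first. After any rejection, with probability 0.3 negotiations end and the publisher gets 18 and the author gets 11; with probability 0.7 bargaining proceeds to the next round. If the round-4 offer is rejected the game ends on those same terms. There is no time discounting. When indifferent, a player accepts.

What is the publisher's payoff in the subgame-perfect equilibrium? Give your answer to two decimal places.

By backward induction:
Round 4 (the publisher proposes): the author gets 11 if talks fail, so the publisher offers 11 and keeps 69.
Round 3 (the author proposes): rejecting gives the publisher an expected 0.7 × 69 + 0.3 × 18 = 53.7, so the author offers 53.7, keeping 26.3.
Round 2 (the publisher proposes): rejecting gives the author an expected 0.7 × 26.3 + 0.3 × 11 = 21.71. The publisher offers 21.71 and keeps 80 − 21.71 = 58.29.
Round 1 (the author proposes): rejecting gives the publisher an expected 0.7 × 58.29 + 0.3 × 18 = 46.203, so the author offers 46.203, keeping 33.797.

46.20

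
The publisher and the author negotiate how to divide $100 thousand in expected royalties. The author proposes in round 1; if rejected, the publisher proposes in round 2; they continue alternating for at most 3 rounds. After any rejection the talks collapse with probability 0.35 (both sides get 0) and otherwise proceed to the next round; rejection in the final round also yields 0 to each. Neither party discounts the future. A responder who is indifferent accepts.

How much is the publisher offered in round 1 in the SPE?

22.75

By backward induction:
Round 3 (the author proposes): rejection yields 0 for the publisher; the author offers 0 and keeps 100.
Round 2 (the publisher proposes): rejecting gives the author an expected 0.65 × 100 = 65, so the publisher offers 65, keeping 35.
Round 1 (the author proposes): rejecting gives the publisher an expected 0.65 × 35 = 22.75; the author offers that and keeps 77.25.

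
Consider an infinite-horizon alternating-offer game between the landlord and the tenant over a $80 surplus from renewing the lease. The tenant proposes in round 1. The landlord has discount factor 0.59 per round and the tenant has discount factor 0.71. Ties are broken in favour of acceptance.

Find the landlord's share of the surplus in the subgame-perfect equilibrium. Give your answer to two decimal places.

Let x be the tenant's share when the tenant proposes and y be the landlord's share when the landlord proposes.
The landlord accepts iff offered ≥ 0.59·y, so x = 80 − 0.59y. Symmetrically y = 80 − 0.71x.
Substituting: x = 80 − 0.59(80 − 0.71x), giving x(1 − 0.71·0.59) = 80(1 − 0.59).
So x = 80 × 0.41 / 0.5811 ≈ 56.4447, and the landlord receives 80 − x ≈ 23.5553.

23.56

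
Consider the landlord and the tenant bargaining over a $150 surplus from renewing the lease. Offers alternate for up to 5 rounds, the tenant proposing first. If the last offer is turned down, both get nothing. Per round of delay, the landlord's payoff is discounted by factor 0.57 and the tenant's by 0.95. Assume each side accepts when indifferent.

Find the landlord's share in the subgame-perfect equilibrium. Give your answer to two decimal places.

6.59

Round 5 (the tenant proposes): rejection yields 0 for the landlord; the tenant offers 0 and keeps 150.
Round 4 (the landlord proposes): the tenant can get 150 next round, worth 0.95 × 150 = 142.5 now, so the landlord offers 142.5, keeping 7.5.
Round 3 (the tenant proposes): the landlord can get 7.5 next round, worth 0.57 × 7.5 = 4.275 now. The tenant offers 4.275 and keeps 150 − 4.275 = 145.725.
Round 2 (the landlord proposes): the tenant can get 145.725 next round, worth 0.95 × 145.725 = 138.43875 now; the landlord offers that and keeps 11.56125.
Round 1 (the tenant proposes): the landlord can get 11.56125 next round, worth 0.57 × 11.56125 = 6.5899125 now. The tenant offers 6.5899125 and keeps 150 − 6.5899125 = 143.4100875.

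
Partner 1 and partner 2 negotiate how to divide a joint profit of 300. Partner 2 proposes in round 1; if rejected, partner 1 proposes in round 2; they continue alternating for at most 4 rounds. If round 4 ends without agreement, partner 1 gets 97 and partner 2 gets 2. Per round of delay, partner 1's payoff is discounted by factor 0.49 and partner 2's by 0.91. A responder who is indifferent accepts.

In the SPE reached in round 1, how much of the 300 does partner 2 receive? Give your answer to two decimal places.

221.66

Round 4 (partner 1 proposes): partner 2 gets 2 if talks fail, so partner 1 offers 2 and keeps 298.
Round 3 (partner 2 proposes): partner 1 can get 298 next round, worth 0.49 × 298 = 146.02 now, so partner 2 offers 146.02, keeping 153.98.
Round 2 (partner 1 proposes): partner 2 can get 153.98 next round, worth 0.91 × 153.98 = 140.1218 now. Partner 1 offers 140.1218 and keeps 300 − 140.1218 = 159.8782.
Round 1 (partner 2 proposes): partner 1 can get 159.8782 next round, worth 0.49 × 159.8782 = 78.340318 now; partner 2 offers that and keeps 221.659682.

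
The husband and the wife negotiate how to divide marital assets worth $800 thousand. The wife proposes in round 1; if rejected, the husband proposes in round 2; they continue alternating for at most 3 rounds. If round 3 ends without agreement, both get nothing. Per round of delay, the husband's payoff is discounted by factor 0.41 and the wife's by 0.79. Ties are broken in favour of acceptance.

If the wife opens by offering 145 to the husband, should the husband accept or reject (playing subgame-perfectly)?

Accept

Round 3 (the wife proposes): rejection yields 0 for the husband; the wife offers 0 and keeps 800.
Round 2 (the husband proposes): the wife can get 800 next round, worth 0.79 × 800 = 632 now; the husband offers that and keeps 168.
So by rejecting in round 1, the husband gets 168 next round, worth 0.41 × 168 = 68.88 now.
Offer 145 ≥ 68.88, so the husband accepts.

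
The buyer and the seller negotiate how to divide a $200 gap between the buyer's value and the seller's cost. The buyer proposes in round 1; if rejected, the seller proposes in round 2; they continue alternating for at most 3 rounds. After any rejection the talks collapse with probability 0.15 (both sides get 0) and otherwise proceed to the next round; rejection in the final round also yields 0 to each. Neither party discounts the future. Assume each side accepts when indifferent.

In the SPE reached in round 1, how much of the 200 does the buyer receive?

174.5

By backward induction:
Round 3 (the buyer proposes): rejection yields 0 for the seller; the buyer offers 0 and keeps 200.
Round 2 (the seller proposes): rejecting gives the buyer an expected 0.85 × 200 = 170; the seller offers that and keeps 30.
Round 1 (the buyer proposes): rejecting gives the seller an expected 0.85 × 30 = 25.5. The buyer offers 25.5 and keeps 200 − 25.5 = 174.5.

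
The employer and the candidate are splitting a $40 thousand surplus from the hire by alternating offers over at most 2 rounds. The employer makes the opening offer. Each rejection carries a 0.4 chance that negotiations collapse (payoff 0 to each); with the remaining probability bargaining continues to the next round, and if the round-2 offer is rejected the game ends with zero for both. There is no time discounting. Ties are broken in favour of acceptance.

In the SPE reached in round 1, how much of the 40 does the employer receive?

16

Round 2 (the candidate proposes): the employer will accept anything ≥ 0, so the candidate offers 0 and keeps 40.
Round 1 (the employer proposes): rejecting gives the candidate an expected 0.6 × 40 = 24; the employer offers that and keeps 16.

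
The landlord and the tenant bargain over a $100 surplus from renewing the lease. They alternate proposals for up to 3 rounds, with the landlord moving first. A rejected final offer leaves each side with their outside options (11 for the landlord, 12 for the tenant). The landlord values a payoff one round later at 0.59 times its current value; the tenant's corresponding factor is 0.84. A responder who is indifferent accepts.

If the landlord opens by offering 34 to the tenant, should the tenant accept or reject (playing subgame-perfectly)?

Reject

Round 3 (the landlord proposes): the tenant gets 12 if talks fail, so the landlord offers 12 and keeps 88.
Round 2 (the tenant proposes): the landlord can get 88 next round, worth 0.59 × 88 = 51.92 now, so the tenant offers 51.92, keeping 48.08.
So by rejecting in round 1, the tenant gets 48.08 next round, worth 0.84 × 48.08 = 40.3872 now.
Offer 34 < 40.3872, so the tenant rejects.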